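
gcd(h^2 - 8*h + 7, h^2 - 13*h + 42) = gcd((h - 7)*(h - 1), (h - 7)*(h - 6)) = h - 7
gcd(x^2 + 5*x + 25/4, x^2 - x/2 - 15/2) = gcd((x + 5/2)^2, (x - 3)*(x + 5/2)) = x + 5/2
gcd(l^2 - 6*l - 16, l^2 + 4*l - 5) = 1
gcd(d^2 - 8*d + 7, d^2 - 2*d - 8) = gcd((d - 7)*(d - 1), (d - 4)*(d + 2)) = 1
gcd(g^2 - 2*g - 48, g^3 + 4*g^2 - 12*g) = g + 6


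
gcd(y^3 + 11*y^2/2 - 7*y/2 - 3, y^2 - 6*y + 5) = y - 1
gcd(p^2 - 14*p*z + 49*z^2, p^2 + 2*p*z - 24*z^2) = 1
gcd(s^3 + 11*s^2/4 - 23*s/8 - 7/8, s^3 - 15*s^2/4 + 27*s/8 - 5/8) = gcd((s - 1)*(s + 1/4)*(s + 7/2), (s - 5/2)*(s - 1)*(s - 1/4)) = s - 1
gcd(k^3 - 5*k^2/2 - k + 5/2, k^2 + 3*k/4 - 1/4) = k + 1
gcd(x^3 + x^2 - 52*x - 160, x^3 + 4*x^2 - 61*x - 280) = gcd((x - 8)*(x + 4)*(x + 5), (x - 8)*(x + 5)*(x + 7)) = x^2 - 3*x - 40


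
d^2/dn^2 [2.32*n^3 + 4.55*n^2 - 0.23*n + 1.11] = 13.92*n + 9.1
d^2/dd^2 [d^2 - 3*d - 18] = 2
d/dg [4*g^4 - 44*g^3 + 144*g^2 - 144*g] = 16*g^3 - 132*g^2 + 288*g - 144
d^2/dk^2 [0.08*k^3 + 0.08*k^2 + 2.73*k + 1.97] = 0.48*k + 0.16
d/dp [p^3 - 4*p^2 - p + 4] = 3*p^2 - 8*p - 1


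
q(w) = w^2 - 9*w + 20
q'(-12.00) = -33.00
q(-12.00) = 272.00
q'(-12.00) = -33.00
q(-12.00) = 272.00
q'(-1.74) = -12.48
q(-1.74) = 38.69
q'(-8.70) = -26.40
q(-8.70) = 173.99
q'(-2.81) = -14.62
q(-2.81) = 53.19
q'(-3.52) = -16.04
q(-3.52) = 64.07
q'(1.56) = -5.88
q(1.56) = 8.39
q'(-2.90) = -14.80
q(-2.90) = 54.51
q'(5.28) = 1.56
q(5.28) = 0.36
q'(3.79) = -1.42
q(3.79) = 0.25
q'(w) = 2*w - 9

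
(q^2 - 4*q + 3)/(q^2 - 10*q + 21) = (q - 1)/(q - 7)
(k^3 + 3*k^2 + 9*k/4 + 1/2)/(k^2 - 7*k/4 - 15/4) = (4*k^3 + 12*k^2 + 9*k + 2)/(4*k^2 - 7*k - 15)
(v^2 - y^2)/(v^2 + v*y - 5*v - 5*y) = (v - y)/(v - 5)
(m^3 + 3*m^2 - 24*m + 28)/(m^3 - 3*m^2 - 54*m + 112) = (m - 2)/(m - 8)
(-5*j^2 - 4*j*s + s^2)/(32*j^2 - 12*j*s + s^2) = (-5*j^2 - 4*j*s + s^2)/(32*j^2 - 12*j*s + s^2)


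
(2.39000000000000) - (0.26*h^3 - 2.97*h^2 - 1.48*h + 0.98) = -0.26*h^3 + 2.97*h^2 + 1.48*h + 1.41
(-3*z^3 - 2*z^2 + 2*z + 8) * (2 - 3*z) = 9*z^4 - 10*z^2 - 20*z + 16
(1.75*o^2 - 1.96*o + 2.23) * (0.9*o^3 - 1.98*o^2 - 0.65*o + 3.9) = 1.575*o^5 - 5.229*o^4 + 4.7503*o^3 + 3.6836*o^2 - 9.0935*o + 8.697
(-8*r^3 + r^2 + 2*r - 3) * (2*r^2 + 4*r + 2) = -16*r^5 - 30*r^4 - 8*r^3 + 4*r^2 - 8*r - 6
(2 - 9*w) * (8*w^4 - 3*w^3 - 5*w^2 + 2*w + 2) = -72*w^5 + 43*w^4 + 39*w^3 - 28*w^2 - 14*w + 4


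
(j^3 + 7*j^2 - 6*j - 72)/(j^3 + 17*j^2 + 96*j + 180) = (j^2 + j - 12)/(j^2 + 11*j + 30)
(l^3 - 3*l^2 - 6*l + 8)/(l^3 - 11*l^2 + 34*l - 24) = (l + 2)/(l - 6)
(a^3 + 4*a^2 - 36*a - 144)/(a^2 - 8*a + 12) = (a^2 + 10*a + 24)/(a - 2)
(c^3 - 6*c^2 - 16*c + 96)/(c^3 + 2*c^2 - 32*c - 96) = (c - 4)/(c + 4)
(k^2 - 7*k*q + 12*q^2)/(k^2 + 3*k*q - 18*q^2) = (k - 4*q)/(k + 6*q)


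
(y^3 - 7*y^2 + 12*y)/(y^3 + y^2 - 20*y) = (y - 3)/(y + 5)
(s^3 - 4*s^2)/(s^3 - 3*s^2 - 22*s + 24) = s^2*(s - 4)/(s^3 - 3*s^2 - 22*s + 24)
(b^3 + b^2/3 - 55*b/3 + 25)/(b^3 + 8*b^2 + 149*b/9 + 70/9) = 3*(3*b^2 - 14*b + 15)/(9*b^2 + 27*b + 14)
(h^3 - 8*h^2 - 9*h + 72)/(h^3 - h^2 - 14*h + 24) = (h^2 - 5*h - 24)/(h^2 + 2*h - 8)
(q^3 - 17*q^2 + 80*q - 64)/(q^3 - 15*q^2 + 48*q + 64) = (q - 1)/(q + 1)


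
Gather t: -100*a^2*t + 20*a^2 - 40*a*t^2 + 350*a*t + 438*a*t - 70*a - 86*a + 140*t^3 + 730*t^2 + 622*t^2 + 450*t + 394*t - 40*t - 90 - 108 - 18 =20*a^2 - 156*a + 140*t^3 + t^2*(1352 - 40*a) + t*(-100*a^2 + 788*a + 804) - 216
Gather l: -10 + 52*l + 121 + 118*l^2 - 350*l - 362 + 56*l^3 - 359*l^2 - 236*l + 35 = 56*l^3 - 241*l^2 - 534*l - 216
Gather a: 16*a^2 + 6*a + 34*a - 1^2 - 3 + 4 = 16*a^2 + 40*a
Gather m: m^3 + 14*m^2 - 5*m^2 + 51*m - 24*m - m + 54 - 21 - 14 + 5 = m^3 + 9*m^2 + 26*m + 24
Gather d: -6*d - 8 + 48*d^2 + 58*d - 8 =48*d^2 + 52*d - 16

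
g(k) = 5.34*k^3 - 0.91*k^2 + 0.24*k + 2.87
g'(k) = 16.02*k^2 - 1.82*k + 0.24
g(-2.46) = -82.72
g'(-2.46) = 101.66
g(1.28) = 12.89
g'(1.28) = 24.16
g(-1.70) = -26.40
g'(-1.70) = 49.63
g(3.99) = 328.54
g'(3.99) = 248.02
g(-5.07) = -717.67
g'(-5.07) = 421.26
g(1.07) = 8.63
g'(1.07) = 16.63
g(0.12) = 2.89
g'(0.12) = 0.25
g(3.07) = 149.54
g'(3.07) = 145.64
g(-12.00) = -9358.57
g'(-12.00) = 2328.96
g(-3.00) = -150.22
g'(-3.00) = 149.88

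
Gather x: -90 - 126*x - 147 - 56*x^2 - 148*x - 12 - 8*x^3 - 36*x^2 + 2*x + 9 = -8*x^3 - 92*x^2 - 272*x - 240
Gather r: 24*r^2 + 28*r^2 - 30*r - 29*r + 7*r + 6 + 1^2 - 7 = 52*r^2 - 52*r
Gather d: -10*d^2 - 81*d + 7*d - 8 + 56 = -10*d^2 - 74*d + 48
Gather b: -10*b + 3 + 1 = 4 - 10*b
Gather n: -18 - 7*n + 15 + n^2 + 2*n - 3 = n^2 - 5*n - 6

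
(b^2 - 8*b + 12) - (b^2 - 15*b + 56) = 7*b - 44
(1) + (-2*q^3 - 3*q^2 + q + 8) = -2*q^3 - 3*q^2 + q + 9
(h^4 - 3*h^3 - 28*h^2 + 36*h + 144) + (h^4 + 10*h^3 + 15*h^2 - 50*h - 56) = 2*h^4 + 7*h^3 - 13*h^2 - 14*h + 88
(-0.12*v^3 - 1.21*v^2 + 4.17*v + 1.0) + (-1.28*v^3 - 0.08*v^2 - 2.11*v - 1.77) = -1.4*v^3 - 1.29*v^2 + 2.06*v - 0.77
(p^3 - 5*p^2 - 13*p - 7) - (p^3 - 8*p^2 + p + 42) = 3*p^2 - 14*p - 49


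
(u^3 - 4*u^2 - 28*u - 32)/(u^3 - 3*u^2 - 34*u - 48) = (u + 2)/(u + 3)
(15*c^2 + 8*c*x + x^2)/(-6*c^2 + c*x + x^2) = (5*c + x)/(-2*c + x)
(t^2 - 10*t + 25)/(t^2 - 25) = (t - 5)/(t + 5)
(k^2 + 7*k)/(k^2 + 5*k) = (k + 7)/(k + 5)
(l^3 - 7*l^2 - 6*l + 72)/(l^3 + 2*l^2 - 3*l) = (l^2 - 10*l + 24)/(l*(l - 1))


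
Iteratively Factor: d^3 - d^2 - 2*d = (d - 2)*(d^2 + d) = (d - 2)*(d + 1)*(d)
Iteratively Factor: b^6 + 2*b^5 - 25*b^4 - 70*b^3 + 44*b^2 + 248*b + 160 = (b - 2)*(b^5 + 4*b^4 - 17*b^3 - 104*b^2 - 164*b - 80) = (b - 2)*(b + 2)*(b^4 + 2*b^3 - 21*b^2 - 62*b - 40) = (b - 2)*(b + 1)*(b + 2)*(b^3 + b^2 - 22*b - 40) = (b - 5)*(b - 2)*(b + 1)*(b + 2)*(b^2 + 6*b + 8) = (b - 5)*(b - 2)*(b + 1)*(b + 2)^2*(b + 4)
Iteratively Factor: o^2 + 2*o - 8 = (o - 2)*(o + 4)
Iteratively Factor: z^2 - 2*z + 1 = (z - 1)*(z - 1)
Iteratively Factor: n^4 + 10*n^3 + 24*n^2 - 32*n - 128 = (n + 4)*(n^3 + 6*n^2 - 32) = (n + 4)^2*(n^2 + 2*n - 8) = (n - 2)*(n + 4)^2*(n + 4)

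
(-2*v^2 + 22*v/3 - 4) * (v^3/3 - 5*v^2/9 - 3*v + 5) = -2*v^5/3 + 32*v^4/9 + 16*v^3/27 - 268*v^2/9 + 146*v/3 - 20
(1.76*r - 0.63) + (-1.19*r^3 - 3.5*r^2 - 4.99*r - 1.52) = -1.19*r^3 - 3.5*r^2 - 3.23*r - 2.15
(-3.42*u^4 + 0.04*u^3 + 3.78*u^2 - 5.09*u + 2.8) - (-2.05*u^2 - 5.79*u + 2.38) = -3.42*u^4 + 0.04*u^3 + 5.83*u^2 + 0.7*u + 0.42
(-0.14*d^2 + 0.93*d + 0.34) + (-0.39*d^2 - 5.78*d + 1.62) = -0.53*d^2 - 4.85*d + 1.96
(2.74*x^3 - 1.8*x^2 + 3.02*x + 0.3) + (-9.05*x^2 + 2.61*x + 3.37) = 2.74*x^3 - 10.85*x^2 + 5.63*x + 3.67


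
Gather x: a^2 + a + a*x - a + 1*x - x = a^2 + a*x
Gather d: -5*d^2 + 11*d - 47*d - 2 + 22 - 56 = -5*d^2 - 36*d - 36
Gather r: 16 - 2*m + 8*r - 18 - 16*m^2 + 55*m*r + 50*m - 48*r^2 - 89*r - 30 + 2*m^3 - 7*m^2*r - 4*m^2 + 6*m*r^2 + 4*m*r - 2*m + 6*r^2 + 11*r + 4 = 2*m^3 - 20*m^2 + 46*m + r^2*(6*m - 42) + r*(-7*m^2 + 59*m - 70) - 28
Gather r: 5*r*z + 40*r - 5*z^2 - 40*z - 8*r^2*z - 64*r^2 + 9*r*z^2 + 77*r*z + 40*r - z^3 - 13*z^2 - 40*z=r^2*(-8*z - 64) + r*(9*z^2 + 82*z + 80) - z^3 - 18*z^2 - 80*z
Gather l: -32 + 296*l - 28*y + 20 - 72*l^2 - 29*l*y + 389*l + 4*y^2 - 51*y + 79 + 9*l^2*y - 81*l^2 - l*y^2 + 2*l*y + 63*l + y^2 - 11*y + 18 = l^2*(9*y - 153) + l*(-y^2 - 27*y + 748) + 5*y^2 - 90*y + 85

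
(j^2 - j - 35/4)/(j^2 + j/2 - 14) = (j + 5/2)/(j + 4)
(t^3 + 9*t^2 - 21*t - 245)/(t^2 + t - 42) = (t^2 + 2*t - 35)/(t - 6)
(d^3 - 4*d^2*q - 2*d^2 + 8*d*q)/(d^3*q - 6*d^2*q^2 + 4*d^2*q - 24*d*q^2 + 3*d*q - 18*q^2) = d*(d^2 - 4*d*q - 2*d + 8*q)/(q*(d^3 - 6*d^2*q + 4*d^2 - 24*d*q + 3*d - 18*q))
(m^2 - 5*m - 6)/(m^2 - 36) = (m + 1)/(m + 6)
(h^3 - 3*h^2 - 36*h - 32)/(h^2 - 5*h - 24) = (h^2 + 5*h + 4)/(h + 3)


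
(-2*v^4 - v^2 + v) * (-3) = 6*v^4 + 3*v^2 - 3*v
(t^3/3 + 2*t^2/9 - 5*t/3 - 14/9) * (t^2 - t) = t^5/3 - t^4/9 - 17*t^3/9 + t^2/9 + 14*t/9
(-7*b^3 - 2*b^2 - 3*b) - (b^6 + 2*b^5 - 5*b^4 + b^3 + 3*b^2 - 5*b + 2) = -b^6 - 2*b^5 + 5*b^4 - 8*b^3 - 5*b^2 + 2*b - 2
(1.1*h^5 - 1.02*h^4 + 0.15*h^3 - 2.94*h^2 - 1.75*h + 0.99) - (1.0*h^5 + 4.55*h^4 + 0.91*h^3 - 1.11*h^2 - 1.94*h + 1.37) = 0.1*h^5 - 5.57*h^4 - 0.76*h^3 - 1.83*h^2 + 0.19*h - 0.38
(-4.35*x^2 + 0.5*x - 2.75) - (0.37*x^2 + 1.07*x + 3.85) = -4.72*x^2 - 0.57*x - 6.6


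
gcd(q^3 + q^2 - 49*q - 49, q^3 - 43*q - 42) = q^2 - 6*q - 7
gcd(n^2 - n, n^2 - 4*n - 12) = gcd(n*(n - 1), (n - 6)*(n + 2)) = 1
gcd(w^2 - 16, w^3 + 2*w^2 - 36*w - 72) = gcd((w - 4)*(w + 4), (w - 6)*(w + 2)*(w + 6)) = 1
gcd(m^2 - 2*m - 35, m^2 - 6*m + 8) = 1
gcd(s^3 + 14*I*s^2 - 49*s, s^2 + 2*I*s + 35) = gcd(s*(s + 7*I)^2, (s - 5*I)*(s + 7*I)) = s + 7*I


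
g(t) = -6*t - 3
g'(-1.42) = -6.00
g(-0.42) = -0.48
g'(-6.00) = -6.00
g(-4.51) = 24.06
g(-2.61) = 12.66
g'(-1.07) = -6.00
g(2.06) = -15.36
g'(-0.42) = -6.00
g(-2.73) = 13.38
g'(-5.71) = -6.00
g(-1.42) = 5.52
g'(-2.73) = -6.00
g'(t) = -6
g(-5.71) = 31.26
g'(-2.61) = -6.00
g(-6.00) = 33.00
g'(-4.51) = -6.00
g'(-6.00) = -6.00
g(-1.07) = 3.42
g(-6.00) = 33.00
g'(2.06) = -6.00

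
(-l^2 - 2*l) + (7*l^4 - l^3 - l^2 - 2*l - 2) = 7*l^4 - l^3 - 2*l^2 - 4*l - 2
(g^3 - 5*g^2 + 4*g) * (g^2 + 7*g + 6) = g^5 + 2*g^4 - 25*g^3 - 2*g^2 + 24*g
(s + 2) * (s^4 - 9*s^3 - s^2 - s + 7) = s^5 - 7*s^4 - 19*s^3 - 3*s^2 + 5*s + 14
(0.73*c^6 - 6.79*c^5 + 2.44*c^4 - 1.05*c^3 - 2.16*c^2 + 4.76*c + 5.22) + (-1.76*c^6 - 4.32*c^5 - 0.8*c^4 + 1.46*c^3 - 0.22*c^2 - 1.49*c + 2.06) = -1.03*c^6 - 11.11*c^5 + 1.64*c^4 + 0.41*c^3 - 2.38*c^2 + 3.27*c + 7.28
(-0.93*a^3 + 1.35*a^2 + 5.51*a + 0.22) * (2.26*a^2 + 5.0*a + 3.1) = -2.1018*a^5 - 1.599*a^4 + 16.3196*a^3 + 32.2322*a^2 + 18.181*a + 0.682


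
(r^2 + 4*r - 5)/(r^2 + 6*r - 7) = (r + 5)/(r + 7)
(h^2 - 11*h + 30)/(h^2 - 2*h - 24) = (h - 5)/(h + 4)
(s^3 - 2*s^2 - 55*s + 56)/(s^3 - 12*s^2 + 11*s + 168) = (s^2 + 6*s - 7)/(s^2 - 4*s - 21)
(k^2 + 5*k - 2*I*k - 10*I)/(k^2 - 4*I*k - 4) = (k + 5)/(k - 2*I)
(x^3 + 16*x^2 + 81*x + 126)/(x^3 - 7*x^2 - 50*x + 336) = (x^2 + 9*x + 18)/(x^2 - 14*x + 48)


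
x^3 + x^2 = x^2*(x + 1)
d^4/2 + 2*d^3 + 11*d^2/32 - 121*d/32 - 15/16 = (d/2 + 1)*(d - 5/4)*(d + 1/4)*(d + 3)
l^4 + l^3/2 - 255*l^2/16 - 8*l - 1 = (l - 4)*(l + 1/4)^2*(l + 4)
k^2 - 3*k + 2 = (k - 2)*(k - 1)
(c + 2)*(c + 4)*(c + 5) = c^3 + 11*c^2 + 38*c + 40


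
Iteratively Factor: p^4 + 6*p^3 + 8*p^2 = (p)*(p^3 + 6*p^2 + 8*p) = p*(p + 4)*(p^2 + 2*p) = p^2*(p + 4)*(p + 2)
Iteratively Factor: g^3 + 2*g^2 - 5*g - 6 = (g - 2)*(g^2 + 4*g + 3) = (g - 2)*(g + 3)*(g + 1)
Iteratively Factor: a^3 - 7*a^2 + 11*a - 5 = (a - 5)*(a^2 - 2*a + 1) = (a - 5)*(a - 1)*(a - 1)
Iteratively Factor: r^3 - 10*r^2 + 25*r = (r - 5)*(r^2 - 5*r) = (r - 5)^2*(r)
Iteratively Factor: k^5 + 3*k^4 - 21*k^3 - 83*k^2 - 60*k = (k + 4)*(k^4 - k^3 - 17*k^2 - 15*k) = (k - 5)*(k + 4)*(k^3 + 4*k^2 + 3*k) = (k - 5)*(k + 1)*(k + 4)*(k^2 + 3*k) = k*(k - 5)*(k + 1)*(k + 4)*(k + 3)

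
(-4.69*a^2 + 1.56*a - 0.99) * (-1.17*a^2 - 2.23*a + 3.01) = 5.4873*a^4 + 8.6335*a^3 - 16.4374*a^2 + 6.9033*a - 2.9799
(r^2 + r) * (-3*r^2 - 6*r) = -3*r^4 - 9*r^3 - 6*r^2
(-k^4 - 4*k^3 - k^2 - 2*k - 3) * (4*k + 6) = -4*k^5 - 22*k^4 - 28*k^3 - 14*k^2 - 24*k - 18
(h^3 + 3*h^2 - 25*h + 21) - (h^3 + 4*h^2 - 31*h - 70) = -h^2 + 6*h + 91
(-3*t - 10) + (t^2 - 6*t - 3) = t^2 - 9*t - 13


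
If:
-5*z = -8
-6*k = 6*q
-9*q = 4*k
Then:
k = 0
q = 0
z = 8/5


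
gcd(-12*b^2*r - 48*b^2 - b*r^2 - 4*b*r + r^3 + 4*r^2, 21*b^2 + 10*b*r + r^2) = 3*b + r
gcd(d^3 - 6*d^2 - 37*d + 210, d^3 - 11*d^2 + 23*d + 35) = d^2 - 12*d + 35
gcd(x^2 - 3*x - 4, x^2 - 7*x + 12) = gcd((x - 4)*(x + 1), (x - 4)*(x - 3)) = x - 4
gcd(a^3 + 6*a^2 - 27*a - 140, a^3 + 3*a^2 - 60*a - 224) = a^2 + 11*a + 28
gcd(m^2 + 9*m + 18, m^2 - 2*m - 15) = m + 3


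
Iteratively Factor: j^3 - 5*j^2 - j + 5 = (j - 5)*(j^2 - 1) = (j - 5)*(j - 1)*(j + 1)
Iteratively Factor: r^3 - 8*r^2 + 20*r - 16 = (r - 2)*(r^2 - 6*r + 8) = (r - 4)*(r - 2)*(r - 2)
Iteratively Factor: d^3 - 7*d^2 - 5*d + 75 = (d - 5)*(d^2 - 2*d - 15) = (d - 5)*(d + 3)*(d - 5)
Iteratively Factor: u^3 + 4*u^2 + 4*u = (u + 2)*(u^2 + 2*u) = (u + 2)^2*(u)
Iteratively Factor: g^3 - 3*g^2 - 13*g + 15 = (g + 3)*(g^2 - 6*g + 5) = (g - 5)*(g + 3)*(g - 1)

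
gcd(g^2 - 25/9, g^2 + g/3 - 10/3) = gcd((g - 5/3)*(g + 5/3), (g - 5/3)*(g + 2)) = g - 5/3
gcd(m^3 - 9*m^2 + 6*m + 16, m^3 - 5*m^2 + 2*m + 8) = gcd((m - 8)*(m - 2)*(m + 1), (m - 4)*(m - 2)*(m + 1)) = m^2 - m - 2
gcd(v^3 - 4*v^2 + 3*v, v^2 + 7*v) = v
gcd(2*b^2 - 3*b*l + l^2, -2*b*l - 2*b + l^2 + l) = 2*b - l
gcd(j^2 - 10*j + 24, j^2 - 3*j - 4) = j - 4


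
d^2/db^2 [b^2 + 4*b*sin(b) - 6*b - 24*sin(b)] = -4*b*sin(b) + 24*sin(b) + 8*cos(b) + 2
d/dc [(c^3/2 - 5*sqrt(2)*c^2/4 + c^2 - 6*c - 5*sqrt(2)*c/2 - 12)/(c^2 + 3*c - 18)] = (2*c^4 + 12*c^3 - 72*c^2 - 5*sqrt(2)*c^2 - 48*c + 180*sqrt(2)*c + 180*sqrt(2) + 576)/(4*(c^4 + 6*c^3 - 27*c^2 - 108*c + 324))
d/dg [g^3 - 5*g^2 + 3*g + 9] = 3*g^2 - 10*g + 3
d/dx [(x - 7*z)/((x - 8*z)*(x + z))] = ((-x + 7*z)*(x - 8*z) + (-x + 7*z)*(x + z) + (x - 8*z)*(x + z))/((x - 8*z)^2*(x + z)^2)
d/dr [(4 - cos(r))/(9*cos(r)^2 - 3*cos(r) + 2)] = (-9*cos(r)^2 + 72*cos(r) - 10)*sin(r)/(9*sin(r)^2 + 3*cos(r) - 11)^2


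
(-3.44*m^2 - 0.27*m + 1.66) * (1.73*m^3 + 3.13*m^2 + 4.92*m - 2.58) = -5.9512*m^5 - 11.2343*m^4 - 14.8981*m^3 + 12.7426*m^2 + 8.8638*m - 4.2828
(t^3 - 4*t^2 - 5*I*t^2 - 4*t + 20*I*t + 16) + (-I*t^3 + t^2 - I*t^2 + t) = t^3 - I*t^3 - 3*t^2 - 6*I*t^2 - 3*t + 20*I*t + 16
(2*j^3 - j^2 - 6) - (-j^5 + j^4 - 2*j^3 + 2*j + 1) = j^5 - j^4 + 4*j^3 - j^2 - 2*j - 7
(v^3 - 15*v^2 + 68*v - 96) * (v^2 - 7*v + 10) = v^5 - 22*v^4 + 183*v^3 - 722*v^2 + 1352*v - 960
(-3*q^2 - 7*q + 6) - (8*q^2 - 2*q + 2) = -11*q^2 - 5*q + 4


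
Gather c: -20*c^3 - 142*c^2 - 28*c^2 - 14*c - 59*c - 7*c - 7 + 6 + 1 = -20*c^3 - 170*c^2 - 80*c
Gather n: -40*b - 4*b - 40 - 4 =-44*b - 44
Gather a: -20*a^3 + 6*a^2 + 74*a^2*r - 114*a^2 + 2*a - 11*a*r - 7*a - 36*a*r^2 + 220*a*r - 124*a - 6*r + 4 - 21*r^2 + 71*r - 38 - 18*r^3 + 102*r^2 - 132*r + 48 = -20*a^3 + a^2*(74*r - 108) + a*(-36*r^2 + 209*r - 129) - 18*r^3 + 81*r^2 - 67*r + 14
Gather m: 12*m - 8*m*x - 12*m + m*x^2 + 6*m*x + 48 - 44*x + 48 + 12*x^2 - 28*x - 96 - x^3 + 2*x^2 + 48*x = m*(x^2 - 2*x) - x^3 + 14*x^2 - 24*x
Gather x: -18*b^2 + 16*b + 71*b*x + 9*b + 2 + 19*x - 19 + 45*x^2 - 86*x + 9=-18*b^2 + 25*b + 45*x^2 + x*(71*b - 67) - 8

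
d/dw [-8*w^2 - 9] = -16*w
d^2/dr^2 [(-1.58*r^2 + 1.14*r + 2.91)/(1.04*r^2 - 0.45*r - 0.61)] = (0.987168000000002*r^3 + 12.870624*r^2 - 3.831984*r + 3.069062)/(1.124864*r^6 - 1.46016*r^5 - 1.347528*r^4 + 1.621755*r^3 + 0.790377*r^2 - 0.502335*r - 0.226981)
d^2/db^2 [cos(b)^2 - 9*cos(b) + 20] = 9*cos(b) - 2*cos(2*b)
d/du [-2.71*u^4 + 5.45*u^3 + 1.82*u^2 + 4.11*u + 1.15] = -10.84*u^3 + 16.35*u^2 + 3.64*u + 4.11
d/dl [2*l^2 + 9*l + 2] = 4*l + 9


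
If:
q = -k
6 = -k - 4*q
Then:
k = 2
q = -2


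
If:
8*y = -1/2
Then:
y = -1/16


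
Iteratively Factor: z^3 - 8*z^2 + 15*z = (z - 5)*(z^2 - 3*z) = (z - 5)*(z - 3)*(z)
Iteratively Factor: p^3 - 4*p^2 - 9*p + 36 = (p - 4)*(p^2 - 9) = (p - 4)*(p + 3)*(p - 3)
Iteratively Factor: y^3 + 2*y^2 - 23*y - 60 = (y + 4)*(y^2 - 2*y - 15) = (y + 3)*(y + 4)*(y - 5)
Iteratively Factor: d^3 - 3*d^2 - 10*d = (d - 5)*(d^2 + 2*d) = (d - 5)*(d + 2)*(d)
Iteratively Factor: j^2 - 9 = (j + 3)*(j - 3)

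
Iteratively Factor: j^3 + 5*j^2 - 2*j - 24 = (j + 4)*(j^2 + j - 6) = (j + 3)*(j + 4)*(j - 2)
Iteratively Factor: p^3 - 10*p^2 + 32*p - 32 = (p - 4)*(p^2 - 6*p + 8) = (p - 4)^2*(p - 2)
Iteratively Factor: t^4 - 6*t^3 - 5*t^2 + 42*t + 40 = (t - 4)*(t^3 - 2*t^2 - 13*t - 10) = (t - 4)*(t + 2)*(t^2 - 4*t - 5) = (t - 5)*(t - 4)*(t + 2)*(t + 1)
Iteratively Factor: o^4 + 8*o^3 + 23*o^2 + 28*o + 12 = (o + 2)*(o^3 + 6*o^2 + 11*o + 6) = (o + 2)*(o + 3)*(o^2 + 3*o + 2) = (o + 1)*(o + 2)*(o + 3)*(o + 2)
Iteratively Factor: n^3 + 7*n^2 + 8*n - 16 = (n + 4)*(n^2 + 3*n - 4) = (n - 1)*(n + 4)*(n + 4)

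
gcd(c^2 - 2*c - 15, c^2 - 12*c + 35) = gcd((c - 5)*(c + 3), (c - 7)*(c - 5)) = c - 5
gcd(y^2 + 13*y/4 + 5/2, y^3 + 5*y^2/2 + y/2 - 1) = y + 2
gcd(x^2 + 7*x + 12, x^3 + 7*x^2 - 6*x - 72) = x + 4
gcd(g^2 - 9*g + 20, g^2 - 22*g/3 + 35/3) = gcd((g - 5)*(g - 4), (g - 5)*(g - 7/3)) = g - 5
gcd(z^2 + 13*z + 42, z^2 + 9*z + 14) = z + 7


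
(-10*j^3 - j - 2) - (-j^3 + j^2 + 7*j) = -9*j^3 - j^2 - 8*j - 2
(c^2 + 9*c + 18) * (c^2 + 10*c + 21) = c^4 + 19*c^3 + 129*c^2 + 369*c + 378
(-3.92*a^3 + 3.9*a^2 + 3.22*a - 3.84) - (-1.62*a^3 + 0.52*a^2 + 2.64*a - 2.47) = -2.3*a^3 + 3.38*a^2 + 0.58*a - 1.37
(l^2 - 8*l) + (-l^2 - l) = -9*l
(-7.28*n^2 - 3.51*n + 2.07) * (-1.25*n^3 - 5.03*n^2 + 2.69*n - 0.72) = 9.1*n^5 + 41.0059*n^4 - 4.5154*n^3 - 14.6124*n^2 + 8.0955*n - 1.4904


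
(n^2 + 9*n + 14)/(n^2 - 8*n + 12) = (n^2 + 9*n + 14)/(n^2 - 8*n + 12)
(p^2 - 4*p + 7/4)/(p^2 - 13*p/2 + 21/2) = (p - 1/2)/(p - 3)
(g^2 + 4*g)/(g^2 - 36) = g*(g + 4)/(g^2 - 36)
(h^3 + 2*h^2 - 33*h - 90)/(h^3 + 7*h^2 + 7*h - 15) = (h - 6)/(h - 1)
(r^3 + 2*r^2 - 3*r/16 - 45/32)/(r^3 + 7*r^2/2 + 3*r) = (r^2 + r/2 - 15/16)/(r*(r + 2))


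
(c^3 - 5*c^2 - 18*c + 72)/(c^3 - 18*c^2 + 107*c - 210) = (c^2 + c - 12)/(c^2 - 12*c + 35)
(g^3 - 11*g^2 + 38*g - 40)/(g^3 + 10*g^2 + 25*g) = (g^3 - 11*g^2 + 38*g - 40)/(g*(g^2 + 10*g + 25))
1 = 1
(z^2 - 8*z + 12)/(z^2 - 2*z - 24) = (z - 2)/(z + 4)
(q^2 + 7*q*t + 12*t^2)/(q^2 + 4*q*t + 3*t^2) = (q + 4*t)/(q + t)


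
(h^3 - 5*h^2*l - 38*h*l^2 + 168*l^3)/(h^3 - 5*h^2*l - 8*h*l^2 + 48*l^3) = (h^2 - h*l - 42*l^2)/(h^2 - h*l - 12*l^2)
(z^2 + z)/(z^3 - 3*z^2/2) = 2*(z + 1)/(z*(2*z - 3))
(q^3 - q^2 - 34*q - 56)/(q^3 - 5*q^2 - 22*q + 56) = (q + 2)/(q - 2)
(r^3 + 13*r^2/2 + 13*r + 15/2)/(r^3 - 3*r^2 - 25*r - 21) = (r + 5/2)/(r - 7)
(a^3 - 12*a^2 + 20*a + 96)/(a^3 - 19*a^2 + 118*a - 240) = (a + 2)/(a - 5)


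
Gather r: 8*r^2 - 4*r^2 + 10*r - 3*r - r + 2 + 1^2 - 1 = 4*r^2 + 6*r + 2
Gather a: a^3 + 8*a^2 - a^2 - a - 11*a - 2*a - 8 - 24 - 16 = a^3 + 7*a^2 - 14*a - 48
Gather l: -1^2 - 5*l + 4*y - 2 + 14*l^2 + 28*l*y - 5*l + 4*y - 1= 14*l^2 + l*(28*y - 10) + 8*y - 4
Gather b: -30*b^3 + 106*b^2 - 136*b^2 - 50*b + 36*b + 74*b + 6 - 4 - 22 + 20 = -30*b^3 - 30*b^2 + 60*b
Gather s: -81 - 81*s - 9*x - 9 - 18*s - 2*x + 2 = -99*s - 11*x - 88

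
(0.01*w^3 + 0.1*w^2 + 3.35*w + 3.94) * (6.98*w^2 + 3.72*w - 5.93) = 0.0698*w^5 + 0.7352*w^4 + 23.6957*w^3 + 39.3702*w^2 - 5.2087*w - 23.3642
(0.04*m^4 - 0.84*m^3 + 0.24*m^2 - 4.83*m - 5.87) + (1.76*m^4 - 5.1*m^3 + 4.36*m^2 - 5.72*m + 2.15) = 1.8*m^4 - 5.94*m^3 + 4.6*m^2 - 10.55*m - 3.72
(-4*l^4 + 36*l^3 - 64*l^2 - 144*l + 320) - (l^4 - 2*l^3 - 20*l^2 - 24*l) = -5*l^4 + 38*l^3 - 44*l^2 - 120*l + 320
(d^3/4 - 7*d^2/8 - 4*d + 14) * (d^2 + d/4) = d^5/4 - 13*d^4/16 - 135*d^3/32 + 13*d^2 + 7*d/2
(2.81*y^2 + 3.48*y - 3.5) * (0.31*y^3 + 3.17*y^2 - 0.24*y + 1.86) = 0.8711*y^5 + 9.9865*y^4 + 9.2722*y^3 - 6.7036*y^2 + 7.3128*y - 6.51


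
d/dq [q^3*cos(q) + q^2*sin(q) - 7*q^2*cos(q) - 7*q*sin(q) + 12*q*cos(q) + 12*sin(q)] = -q^3*sin(q) + 7*q^2*sin(q) + 4*q^2*cos(q) - 10*q*sin(q) - 21*q*cos(q) - 7*sin(q) + 24*cos(q)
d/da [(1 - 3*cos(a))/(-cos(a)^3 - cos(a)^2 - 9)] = (5*cos(a)/2 + 3*cos(3*a)/2 - 27)*sin(a)/(cos(a)^3 + cos(a)^2 + 9)^2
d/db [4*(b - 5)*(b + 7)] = 8*b + 8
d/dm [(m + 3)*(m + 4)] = 2*m + 7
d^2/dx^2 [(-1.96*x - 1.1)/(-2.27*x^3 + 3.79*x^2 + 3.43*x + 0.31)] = (60.598104*x^5 - 33.156528*x^4 - 64.589296*x^3 + 59.965824*x^2 + 76.625616*x + 19.129864)/(11.697083*x^9 - 58.588473*x^8 + 44.79618*x^7 + 117.823778*x^6 - 51.685482*x^5 - 132.64338*x^4 - 63.878608*x^3 - 12.034014*x^2 - 0.988869*x - 0.029791)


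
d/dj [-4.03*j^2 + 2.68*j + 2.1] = 2.68 - 8.06*j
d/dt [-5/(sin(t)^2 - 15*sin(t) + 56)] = 5*(2*sin(t) - 15)*cos(t)/(sin(t)^2 - 15*sin(t) + 56)^2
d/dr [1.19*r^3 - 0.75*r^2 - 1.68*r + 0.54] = 3.57*r^2 - 1.5*r - 1.68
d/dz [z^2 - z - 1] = 2*z - 1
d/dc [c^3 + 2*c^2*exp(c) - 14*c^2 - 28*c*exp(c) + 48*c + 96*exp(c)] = 2*c^2*exp(c) + 3*c^2 - 24*c*exp(c) - 28*c + 68*exp(c) + 48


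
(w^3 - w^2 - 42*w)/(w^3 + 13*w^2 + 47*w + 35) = w*(w^2 - w - 42)/(w^3 + 13*w^2 + 47*w + 35)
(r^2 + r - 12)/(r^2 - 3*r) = (r + 4)/r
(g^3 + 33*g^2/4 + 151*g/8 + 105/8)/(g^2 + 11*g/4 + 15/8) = (4*g^2 + 27*g + 35)/(4*g + 5)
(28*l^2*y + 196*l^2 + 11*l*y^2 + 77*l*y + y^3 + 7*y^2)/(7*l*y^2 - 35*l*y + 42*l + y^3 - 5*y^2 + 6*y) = (4*l*y + 28*l + y^2 + 7*y)/(y^2 - 5*y + 6)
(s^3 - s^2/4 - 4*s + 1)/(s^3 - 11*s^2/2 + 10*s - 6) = (4*s^2 + 7*s - 2)/(2*(2*s^2 - 7*s + 6))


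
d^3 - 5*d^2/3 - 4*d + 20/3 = (d - 2)*(d - 5/3)*(d + 2)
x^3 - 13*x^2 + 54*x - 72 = (x - 6)*(x - 4)*(x - 3)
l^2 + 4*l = l*(l + 4)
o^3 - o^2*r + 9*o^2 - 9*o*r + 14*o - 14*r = (o + 2)*(o + 7)*(o - r)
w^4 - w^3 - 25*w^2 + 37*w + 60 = (w - 4)*(w - 3)*(w + 1)*(w + 5)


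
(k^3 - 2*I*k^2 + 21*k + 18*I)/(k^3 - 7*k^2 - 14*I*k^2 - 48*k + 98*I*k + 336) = (k^2 + 4*I*k - 3)/(k^2 - k*(7 + 8*I) + 56*I)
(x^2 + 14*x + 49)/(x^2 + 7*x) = (x + 7)/x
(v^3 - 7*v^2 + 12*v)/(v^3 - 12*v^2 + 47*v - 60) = v/(v - 5)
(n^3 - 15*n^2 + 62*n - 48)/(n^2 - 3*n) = (n^3 - 15*n^2 + 62*n - 48)/(n*(n - 3))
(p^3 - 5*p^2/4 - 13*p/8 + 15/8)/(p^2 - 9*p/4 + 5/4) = (8*p^2 - 2*p - 15)/(2*(4*p - 5))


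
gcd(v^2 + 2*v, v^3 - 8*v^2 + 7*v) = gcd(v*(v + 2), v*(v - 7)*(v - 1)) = v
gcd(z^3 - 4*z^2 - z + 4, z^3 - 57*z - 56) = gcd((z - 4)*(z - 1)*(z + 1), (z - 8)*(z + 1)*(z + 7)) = z + 1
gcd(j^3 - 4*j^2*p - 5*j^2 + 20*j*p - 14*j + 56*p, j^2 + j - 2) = j + 2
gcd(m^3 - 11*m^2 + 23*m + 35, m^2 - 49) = m - 7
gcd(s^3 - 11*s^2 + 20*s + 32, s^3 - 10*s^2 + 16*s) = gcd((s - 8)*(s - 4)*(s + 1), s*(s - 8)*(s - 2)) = s - 8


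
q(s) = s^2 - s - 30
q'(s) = 2*s - 1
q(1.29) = -29.63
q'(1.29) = 1.58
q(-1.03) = -27.91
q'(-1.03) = -3.06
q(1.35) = -29.53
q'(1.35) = 1.70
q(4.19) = -16.63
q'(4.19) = 7.38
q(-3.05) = -17.65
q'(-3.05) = -7.10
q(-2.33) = -22.24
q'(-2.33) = -5.66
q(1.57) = -29.11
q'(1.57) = 2.14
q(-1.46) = -26.41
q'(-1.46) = -3.92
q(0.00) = -30.00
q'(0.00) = -1.00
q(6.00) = 0.00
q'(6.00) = 11.00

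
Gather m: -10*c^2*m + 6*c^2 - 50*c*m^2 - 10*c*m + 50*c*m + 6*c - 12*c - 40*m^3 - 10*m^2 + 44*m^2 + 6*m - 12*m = 6*c^2 - 6*c - 40*m^3 + m^2*(34 - 50*c) + m*(-10*c^2 + 40*c - 6)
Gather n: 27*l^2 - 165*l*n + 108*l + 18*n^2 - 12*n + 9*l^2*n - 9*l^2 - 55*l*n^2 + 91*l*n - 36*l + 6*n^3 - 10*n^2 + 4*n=18*l^2 + 72*l + 6*n^3 + n^2*(8 - 55*l) + n*(9*l^2 - 74*l - 8)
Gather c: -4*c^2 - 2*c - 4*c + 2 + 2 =-4*c^2 - 6*c + 4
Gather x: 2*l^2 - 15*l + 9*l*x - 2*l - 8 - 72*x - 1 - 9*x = 2*l^2 - 17*l + x*(9*l - 81) - 9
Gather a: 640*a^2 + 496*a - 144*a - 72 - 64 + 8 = 640*a^2 + 352*a - 128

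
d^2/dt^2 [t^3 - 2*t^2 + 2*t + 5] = 6*t - 4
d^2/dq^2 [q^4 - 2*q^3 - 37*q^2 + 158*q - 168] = 12*q^2 - 12*q - 74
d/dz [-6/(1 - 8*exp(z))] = -48*exp(z)/(8*exp(z) - 1)^2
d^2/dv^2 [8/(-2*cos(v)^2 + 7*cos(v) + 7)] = 8*(-16*sin(v)^4 + 113*sin(v)^2 - 7*cos(v)/2 + 21*cos(3*v)/2 + 29)/(2*sin(v)^2 + 7*cos(v) + 5)^3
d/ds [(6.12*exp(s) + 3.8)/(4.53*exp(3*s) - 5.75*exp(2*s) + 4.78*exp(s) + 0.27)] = (-55.4472*exp(3*s) - 16.452*exp(2*s) + 43.7*exp(s) - 16.5116)*exp(s)/(20.5209*exp(6*s) - 52.095*exp(5*s) + 76.3693*exp(4*s) - 52.5238*exp(3*s) + 19.7434*exp(2*s) + 2.5812*exp(s) + 0.0729)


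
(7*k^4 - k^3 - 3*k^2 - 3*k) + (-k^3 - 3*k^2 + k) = 7*k^4 - 2*k^3 - 6*k^2 - 2*k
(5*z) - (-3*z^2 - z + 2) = 3*z^2 + 6*z - 2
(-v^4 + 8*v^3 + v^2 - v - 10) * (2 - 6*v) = 6*v^5 - 50*v^4 + 10*v^3 + 8*v^2 + 58*v - 20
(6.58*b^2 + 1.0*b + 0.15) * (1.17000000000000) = 7.6986*b^2 + 1.17*b + 0.1755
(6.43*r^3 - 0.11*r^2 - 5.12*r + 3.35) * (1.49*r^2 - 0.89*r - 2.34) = 9.5807*r^5 - 5.8866*r^4 - 22.5771*r^3 + 9.8057*r^2 + 8.9993*r - 7.839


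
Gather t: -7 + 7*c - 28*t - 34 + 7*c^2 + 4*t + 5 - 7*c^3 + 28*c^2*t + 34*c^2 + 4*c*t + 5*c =-7*c^3 + 41*c^2 + 12*c + t*(28*c^2 + 4*c - 24) - 36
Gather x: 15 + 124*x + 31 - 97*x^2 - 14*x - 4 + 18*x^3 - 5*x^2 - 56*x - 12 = 18*x^3 - 102*x^2 + 54*x + 30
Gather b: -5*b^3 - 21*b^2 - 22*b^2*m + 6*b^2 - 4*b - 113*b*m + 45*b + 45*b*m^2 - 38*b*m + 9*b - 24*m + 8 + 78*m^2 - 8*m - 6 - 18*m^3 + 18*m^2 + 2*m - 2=-5*b^3 + b^2*(-22*m - 15) + b*(45*m^2 - 151*m + 50) - 18*m^3 + 96*m^2 - 30*m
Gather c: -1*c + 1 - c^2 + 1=-c^2 - c + 2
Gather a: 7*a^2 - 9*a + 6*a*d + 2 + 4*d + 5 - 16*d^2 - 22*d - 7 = 7*a^2 + a*(6*d - 9) - 16*d^2 - 18*d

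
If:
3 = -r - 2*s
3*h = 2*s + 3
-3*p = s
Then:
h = 2*s/3 + 1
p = -s/3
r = -2*s - 3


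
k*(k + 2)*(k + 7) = k^3 + 9*k^2 + 14*k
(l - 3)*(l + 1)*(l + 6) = l^3 + 4*l^2 - 15*l - 18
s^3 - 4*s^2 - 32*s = s*(s - 8)*(s + 4)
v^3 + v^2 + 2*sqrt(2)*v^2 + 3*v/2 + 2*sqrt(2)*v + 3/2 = (v + 1)*(v + sqrt(2)/2)*(v + 3*sqrt(2)/2)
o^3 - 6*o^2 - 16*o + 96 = (o - 6)*(o - 4)*(o + 4)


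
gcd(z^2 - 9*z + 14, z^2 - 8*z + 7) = z - 7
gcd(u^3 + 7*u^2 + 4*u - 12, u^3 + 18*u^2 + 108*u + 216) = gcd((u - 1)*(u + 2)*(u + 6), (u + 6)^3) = u + 6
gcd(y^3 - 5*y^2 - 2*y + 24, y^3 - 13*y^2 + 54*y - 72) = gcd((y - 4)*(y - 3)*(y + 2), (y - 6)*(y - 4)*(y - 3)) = y^2 - 7*y + 12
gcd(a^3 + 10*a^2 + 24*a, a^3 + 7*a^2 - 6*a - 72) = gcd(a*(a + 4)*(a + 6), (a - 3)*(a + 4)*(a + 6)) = a^2 + 10*a + 24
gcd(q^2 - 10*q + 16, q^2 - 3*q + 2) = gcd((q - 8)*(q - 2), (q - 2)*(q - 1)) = q - 2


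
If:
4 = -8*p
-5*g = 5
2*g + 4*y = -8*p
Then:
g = -1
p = -1/2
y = 3/2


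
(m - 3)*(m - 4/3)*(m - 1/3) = m^3 - 14*m^2/3 + 49*m/9 - 4/3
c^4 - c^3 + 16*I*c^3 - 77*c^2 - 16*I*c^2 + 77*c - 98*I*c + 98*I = (c - 1)*(c + 2*I)*(c + 7*I)^2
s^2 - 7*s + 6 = (s - 6)*(s - 1)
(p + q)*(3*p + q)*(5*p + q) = 15*p^3 + 23*p^2*q + 9*p*q^2 + q^3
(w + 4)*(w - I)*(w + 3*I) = w^3 + 4*w^2 + 2*I*w^2 + 3*w + 8*I*w + 12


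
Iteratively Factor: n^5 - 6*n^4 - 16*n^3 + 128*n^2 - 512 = (n + 2)*(n^4 - 8*n^3 + 128*n - 256) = (n - 4)*(n + 2)*(n^3 - 4*n^2 - 16*n + 64) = (n - 4)*(n + 2)*(n + 4)*(n^2 - 8*n + 16) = (n - 4)^2*(n + 2)*(n + 4)*(n - 4)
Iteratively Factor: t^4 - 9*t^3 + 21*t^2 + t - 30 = (t + 1)*(t^3 - 10*t^2 + 31*t - 30) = (t - 3)*(t + 1)*(t^2 - 7*t + 10) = (t - 3)*(t - 2)*(t + 1)*(t - 5)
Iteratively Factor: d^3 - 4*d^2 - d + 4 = (d - 4)*(d^2 - 1) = (d - 4)*(d - 1)*(d + 1)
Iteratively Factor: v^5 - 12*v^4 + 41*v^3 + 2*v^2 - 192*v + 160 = (v - 4)*(v^4 - 8*v^3 + 9*v^2 + 38*v - 40) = (v - 5)*(v - 4)*(v^3 - 3*v^2 - 6*v + 8) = (v - 5)*(v - 4)^2*(v^2 + v - 2) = (v - 5)*(v - 4)^2*(v + 2)*(v - 1)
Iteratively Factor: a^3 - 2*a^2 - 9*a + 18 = (a - 2)*(a^2 - 9) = (a - 3)*(a - 2)*(a + 3)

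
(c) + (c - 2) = 2*c - 2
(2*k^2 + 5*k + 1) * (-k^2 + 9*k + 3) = -2*k^4 + 13*k^3 + 50*k^2 + 24*k + 3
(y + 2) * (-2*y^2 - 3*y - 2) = -2*y^3 - 7*y^2 - 8*y - 4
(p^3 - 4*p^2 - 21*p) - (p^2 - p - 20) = p^3 - 5*p^2 - 20*p + 20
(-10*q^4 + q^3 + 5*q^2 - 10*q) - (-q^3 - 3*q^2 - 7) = -10*q^4 + 2*q^3 + 8*q^2 - 10*q + 7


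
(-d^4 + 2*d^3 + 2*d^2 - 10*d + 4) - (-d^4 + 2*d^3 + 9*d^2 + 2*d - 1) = -7*d^2 - 12*d + 5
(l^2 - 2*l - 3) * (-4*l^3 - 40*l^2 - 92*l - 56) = -4*l^5 - 32*l^4 + 248*l^2 + 388*l + 168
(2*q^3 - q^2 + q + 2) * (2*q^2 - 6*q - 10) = 4*q^5 - 14*q^4 - 12*q^3 + 8*q^2 - 22*q - 20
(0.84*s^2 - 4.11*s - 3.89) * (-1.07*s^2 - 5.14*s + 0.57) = -0.8988*s^4 + 0.0801000000000007*s^3 + 25.7665*s^2 + 17.6519*s - 2.2173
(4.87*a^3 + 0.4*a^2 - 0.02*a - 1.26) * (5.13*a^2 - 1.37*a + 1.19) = 24.9831*a^5 - 4.6199*a^4 + 5.1447*a^3 - 5.9604*a^2 + 1.7024*a - 1.4994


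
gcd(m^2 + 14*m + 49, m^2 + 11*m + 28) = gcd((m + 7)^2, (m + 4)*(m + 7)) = m + 7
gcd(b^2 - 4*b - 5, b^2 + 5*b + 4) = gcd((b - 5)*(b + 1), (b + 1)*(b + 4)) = b + 1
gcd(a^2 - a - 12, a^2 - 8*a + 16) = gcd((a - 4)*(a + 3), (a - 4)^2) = a - 4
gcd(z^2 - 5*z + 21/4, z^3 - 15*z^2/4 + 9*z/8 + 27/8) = z - 3/2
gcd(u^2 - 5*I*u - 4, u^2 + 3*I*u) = 1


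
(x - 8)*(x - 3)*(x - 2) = x^3 - 13*x^2 + 46*x - 48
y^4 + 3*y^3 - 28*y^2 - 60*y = y*(y - 5)*(y + 2)*(y + 6)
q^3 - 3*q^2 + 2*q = q*(q - 2)*(q - 1)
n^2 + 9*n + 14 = (n + 2)*(n + 7)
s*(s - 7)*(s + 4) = s^3 - 3*s^2 - 28*s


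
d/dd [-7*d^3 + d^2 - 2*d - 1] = -21*d^2 + 2*d - 2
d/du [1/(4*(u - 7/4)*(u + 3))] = (-8*u - 5)/(16*u^4 + 40*u^3 - 143*u^2 - 210*u + 441)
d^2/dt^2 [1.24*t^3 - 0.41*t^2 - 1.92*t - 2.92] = 7.44*t - 0.82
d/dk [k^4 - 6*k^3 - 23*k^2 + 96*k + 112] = 4*k^3 - 18*k^2 - 46*k + 96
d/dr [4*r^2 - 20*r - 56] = 8*r - 20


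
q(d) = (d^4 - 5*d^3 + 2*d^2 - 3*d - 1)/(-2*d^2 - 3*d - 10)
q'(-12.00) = 15.35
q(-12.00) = -113.35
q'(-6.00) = 9.72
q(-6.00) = -38.52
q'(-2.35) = 6.84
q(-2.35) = -8.04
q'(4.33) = -1.13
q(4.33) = 0.51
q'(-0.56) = 1.21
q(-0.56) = -0.26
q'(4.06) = -0.88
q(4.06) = 0.78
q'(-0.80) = 2.00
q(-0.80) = -0.64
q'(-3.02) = 7.56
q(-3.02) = -12.89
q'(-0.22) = 0.49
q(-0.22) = 0.02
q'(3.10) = -0.09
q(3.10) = 1.24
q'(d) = (4*d + 3)*(d^4 - 5*d^3 + 2*d^2 - 3*d - 1)/(-2*d^2 - 3*d - 10)^2 + (4*d^3 - 15*d^2 + 4*d - 3)/(-2*d^2 - 3*d - 10)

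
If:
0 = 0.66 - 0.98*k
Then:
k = 0.67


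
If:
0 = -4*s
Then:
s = 0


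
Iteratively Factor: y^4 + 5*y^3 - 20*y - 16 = (y + 1)*(y^3 + 4*y^2 - 4*y - 16) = (y + 1)*(y + 4)*(y^2 - 4) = (y - 2)*(y + 1)*(y + 4)*(y + 2)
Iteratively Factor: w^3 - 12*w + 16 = (w - 2)*(w^2 + 2*w - 8) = (w - 2)^2*(w + 4)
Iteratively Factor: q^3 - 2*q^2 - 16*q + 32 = (q - 2)*(q^2 - 16) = (q - 2)*(q + 4)*(q - 4)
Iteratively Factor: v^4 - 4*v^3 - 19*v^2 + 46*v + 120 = (v + 3)*(v^3 - 7*v^2 + 2*v + 40) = (v - 5)*(v + 3)*(v^2 - 2*v - 8) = (v - 5)*(v - 4)*(v + 3)*(v + 2)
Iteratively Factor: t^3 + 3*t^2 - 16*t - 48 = (t + 3)*(t^2 - 16) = (t - 4)*(t + 3)*(t + 4)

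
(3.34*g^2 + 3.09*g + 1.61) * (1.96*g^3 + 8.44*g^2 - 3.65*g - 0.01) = 6.5464*g^5 + 34.246*g^4 + 17.0442*g^3 + 2.2765*g^2 - 5.9074*g - 0.0161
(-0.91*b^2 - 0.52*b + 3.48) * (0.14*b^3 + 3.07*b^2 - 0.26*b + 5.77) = -0.1274*b^5 - 2.8665*b^4 - 0.8726*b^3 + 5.5681*b^2 - 3.9052*b + 20.0796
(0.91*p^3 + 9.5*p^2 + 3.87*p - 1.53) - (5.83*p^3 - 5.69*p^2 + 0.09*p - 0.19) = -4.92*p^3 + 15.19*p^2 + 3.78*p - 1.34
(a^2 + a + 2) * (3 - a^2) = -a^4 - a^3 + a^2 + 3*a + 6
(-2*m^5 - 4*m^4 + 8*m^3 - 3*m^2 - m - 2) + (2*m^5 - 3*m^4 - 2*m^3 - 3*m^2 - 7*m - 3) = -7*m^4 + 6*m^3 - 6*m^2 - 8*m - 5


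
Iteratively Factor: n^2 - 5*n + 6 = (n - 2)*(n - 3)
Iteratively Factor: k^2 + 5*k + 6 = (k + 2)*(k + 3)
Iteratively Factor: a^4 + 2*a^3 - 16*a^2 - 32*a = (a + 2)*(a^3 - 16*a) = (a - 4)*(a + 2)*(a^2 + 4*a) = a*(a - 4)*(a + 2)*(a + 4)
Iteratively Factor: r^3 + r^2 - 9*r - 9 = (r + 1)*(r^2 - 9) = (r + 1)*(r + 3)*(r - 3)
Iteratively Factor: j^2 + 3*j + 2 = (j + 1)*(j + 2)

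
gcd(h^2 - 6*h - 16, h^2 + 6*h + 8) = h + 2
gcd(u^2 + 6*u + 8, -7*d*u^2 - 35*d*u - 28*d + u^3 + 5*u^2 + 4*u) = u + 4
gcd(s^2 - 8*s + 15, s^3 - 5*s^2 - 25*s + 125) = s - 5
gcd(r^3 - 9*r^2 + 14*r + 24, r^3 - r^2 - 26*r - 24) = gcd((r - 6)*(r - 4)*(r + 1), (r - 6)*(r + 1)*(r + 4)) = r^2 - 5*r - 6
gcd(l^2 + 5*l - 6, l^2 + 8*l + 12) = l + 6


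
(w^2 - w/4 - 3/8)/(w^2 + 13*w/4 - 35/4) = (8*w^2 - 2*w - 3)/(2*(4*w^2 + 13*w - 35))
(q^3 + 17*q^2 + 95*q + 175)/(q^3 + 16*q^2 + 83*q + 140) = (q + 5)/(q + 4)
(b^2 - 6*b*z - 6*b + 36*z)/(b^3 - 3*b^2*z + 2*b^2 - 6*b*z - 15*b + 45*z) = (b^2 - 6*b*z - 6*b + 36*z)/(b^3 - 3*b^2*z + 2*b^2 - 6*b*z - 15*b + 45*z)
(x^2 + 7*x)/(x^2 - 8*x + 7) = x*(x + 7)/(x^2 - 8*x + 7)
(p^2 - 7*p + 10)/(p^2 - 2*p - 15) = (p - 2)/(p + 3)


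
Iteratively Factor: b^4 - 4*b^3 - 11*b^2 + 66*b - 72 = (b - 3)*(b^3 - b^2 - 14*b + 24) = (b - 3)^2*(b^2 + 2*b - 8) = (b - 3)^2*(b + 4)*(b - 2)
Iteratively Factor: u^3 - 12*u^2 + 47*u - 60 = (u - 3)*(u^2 - 9*u + 20) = (u - 5)*(u - 3)*(u - 4)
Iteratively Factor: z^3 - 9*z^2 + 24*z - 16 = (z - 4)*(z^2 - 5*z + 4) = (z - 4)*(z - 1)*(z - 4)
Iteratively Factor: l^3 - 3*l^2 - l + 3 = (l - 3)*(l^2 - 1) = (l - 3)*(l + 1)*(l - 1)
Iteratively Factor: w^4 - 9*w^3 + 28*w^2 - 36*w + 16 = (w - 1)*(w^3 - 8*w^2 + 20*w - 16) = (w - 2)*(w - 1)*(w^2 - 6*w + 8) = (w - 2)^2*(w - 1)*(w - 4)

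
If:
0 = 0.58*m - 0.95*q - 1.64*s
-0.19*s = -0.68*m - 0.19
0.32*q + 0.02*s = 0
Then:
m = -0.31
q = 0.01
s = -0.11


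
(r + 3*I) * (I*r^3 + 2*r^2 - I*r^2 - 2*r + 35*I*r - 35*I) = I*r^4 - r^3 - I*r^3 + r^2 + 41*I*r^2 - 105*r - 41*I*r + 105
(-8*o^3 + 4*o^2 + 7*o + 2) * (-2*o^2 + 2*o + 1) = 16*o^5 - 24*o^4 - 14*o^3 + 14*o^2 + 11*o + 2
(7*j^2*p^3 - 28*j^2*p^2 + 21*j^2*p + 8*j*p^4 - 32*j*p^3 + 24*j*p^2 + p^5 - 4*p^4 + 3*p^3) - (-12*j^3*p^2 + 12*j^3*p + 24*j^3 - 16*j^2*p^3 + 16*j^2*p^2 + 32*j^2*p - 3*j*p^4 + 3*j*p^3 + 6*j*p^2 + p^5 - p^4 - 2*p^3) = 12*j^3*p^2 - 12*j^3*p - 24*j^3 + 23*j^2*p^3 - 44*j^2*p^2 - 11*j^2*p + 11*j*p^4 - 35*j*p^3 + 18*j*p^2 - 3*p^4 + 5*p^3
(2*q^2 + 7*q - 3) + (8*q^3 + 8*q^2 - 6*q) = 8*q^3 + 10*q^2 + q - 3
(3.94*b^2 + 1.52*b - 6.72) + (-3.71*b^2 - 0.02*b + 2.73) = 0.23*b^2 + 1.5*b - 3.99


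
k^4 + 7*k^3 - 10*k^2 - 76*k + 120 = (k - 2)^2*(k + 5)*(k + 6)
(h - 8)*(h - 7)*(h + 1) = h^3 - 14*h^2 + 41*h + 56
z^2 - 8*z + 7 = (z - 7)*(z - 1)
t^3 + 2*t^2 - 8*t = t*(t - 2)*(t + 4)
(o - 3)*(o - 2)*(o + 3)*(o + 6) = o^4 + 4*o^3 - 21*o^2 - 36*o + 108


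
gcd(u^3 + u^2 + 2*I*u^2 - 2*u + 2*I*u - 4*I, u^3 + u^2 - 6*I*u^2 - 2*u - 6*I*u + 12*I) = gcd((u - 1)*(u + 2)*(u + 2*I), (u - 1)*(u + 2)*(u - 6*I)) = u^2 + u - 2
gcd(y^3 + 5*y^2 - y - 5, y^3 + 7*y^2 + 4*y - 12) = y - 1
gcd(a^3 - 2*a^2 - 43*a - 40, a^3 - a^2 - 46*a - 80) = a^2 - 3*a - 40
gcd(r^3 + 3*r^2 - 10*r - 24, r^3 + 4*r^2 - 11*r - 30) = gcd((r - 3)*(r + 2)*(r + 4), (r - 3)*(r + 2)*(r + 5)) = r^2 - r - 6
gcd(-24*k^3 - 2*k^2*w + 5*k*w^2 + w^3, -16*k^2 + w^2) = 4*k + w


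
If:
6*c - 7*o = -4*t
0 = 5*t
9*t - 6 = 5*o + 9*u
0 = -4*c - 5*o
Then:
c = 0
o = 0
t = 0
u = -2/3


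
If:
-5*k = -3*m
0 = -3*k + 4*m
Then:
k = 0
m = 0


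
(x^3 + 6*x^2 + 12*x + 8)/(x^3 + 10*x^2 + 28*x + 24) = (x + 2)/(x + 6)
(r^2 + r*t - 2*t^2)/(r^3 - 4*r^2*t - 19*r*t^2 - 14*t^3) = (r - t)/(r^2 - 6*r*t - 7*t^2)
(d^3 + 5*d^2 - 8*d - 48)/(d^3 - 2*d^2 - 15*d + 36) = (d + 4)/(d - 3)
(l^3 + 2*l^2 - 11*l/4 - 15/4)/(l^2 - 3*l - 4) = (l^2 + l - 15/4)/(l - 4)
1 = 1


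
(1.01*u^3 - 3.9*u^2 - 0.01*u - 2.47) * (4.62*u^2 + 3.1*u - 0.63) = 4.6662*u^5 - 14.887*u^4 - 12.7725*u^3 - 8.9854*u^2 - 7.6507*u + 1.5561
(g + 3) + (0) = g + 3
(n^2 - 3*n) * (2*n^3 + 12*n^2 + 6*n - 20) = 2*n^5 + 6*n^4 - 30*n^3 - 38*n^2 + 60*n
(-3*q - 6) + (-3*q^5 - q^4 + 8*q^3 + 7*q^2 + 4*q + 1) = -3*q^5 - q^4 + 8*q^3 + 7*q^2 + q - 5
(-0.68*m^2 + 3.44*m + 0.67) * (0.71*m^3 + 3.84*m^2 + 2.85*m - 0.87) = -0.4828*m^5 - 0.168800000000001*m^4 + 11.7473*m^3 + 12.9684*m^2 - 1.0833*m - 0.5829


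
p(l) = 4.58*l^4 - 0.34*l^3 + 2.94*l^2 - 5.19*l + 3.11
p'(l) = 18.32*l^3 - 1.02*l^2 + 5.88*l - 5.19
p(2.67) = 236.50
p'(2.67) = 351.94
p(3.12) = 439.20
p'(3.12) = 559.63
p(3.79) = 952.14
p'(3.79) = 999.78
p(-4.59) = 2154.65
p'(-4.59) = -1825.26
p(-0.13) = 3.84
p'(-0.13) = -6.01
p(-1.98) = 97.94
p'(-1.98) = -163.04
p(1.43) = 19.86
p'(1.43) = 54.70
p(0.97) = 4.59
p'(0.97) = 16.27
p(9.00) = 29996.06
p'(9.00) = 13320.39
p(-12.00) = 96047.15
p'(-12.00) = -31879.59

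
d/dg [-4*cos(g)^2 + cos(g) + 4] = (8*cos(g) - 1)*sin(g)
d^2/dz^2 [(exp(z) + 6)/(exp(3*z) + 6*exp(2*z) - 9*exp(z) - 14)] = 4*(exp(6*z) + 18*exp(5*z) + 117*exp(4*z) + 248*exp(3*z) + 72*exp(2*z) + 594*exp(z) - 140)*exp(z)/(exp(9*z) + 18*exp(8*z) + 81*exp(7*z) - 150*exp(6*z) - 1233*exp(5*z) + 702*exp(4*z) + 4395*exp(3*z) + 126*exp(2*z) - 5292*exp(z) - 2744)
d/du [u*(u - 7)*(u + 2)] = 3*u^2 - 10*u - 14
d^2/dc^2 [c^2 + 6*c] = 2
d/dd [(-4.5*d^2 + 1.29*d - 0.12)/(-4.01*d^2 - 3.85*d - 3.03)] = (22.4979*d^2 + 26.3076*d - 4.3707)/(16.0801*d^4 + 30.877*d^3 + 39.1231*d^2 + 23.331*d + 9.1809)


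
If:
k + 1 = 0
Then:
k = -1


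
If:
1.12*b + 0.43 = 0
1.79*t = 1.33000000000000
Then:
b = -0.38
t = 0.74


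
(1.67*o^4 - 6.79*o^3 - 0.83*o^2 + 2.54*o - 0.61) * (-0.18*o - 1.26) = -0.3006*o^5 - 0.882*o^4 + 8.7048*o^3 + 0.5886*o^2 - 3.0906*o + 0.7686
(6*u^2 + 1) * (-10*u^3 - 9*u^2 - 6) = -60*u^5 - 54*u^4 - 10*u^3 - 45*u^2 - 6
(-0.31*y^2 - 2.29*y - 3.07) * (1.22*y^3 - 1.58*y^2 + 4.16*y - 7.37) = -0.3782*y^5 - 2.304*y^4 - 1.4168*y^3 - 2.3911*y^2 + 4.1061*y + 22.6259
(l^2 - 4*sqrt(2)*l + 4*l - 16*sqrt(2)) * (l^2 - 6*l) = l^4 - 4*sqrt(2)*l^3 - 2*l^3 - 24*l^2 + 8*sqrt(2)*l^2 + 96*sqrt(2)*l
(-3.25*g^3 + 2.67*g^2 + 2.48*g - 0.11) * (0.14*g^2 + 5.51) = -0.455*g^5 + 0.3738*g^4 - 17.5603*g^3 + 14.6963*g^2 + 13.6648*g - 0.6061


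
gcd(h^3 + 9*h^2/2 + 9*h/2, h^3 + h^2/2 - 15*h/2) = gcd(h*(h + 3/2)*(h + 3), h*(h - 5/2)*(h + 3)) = h^2 + 3*h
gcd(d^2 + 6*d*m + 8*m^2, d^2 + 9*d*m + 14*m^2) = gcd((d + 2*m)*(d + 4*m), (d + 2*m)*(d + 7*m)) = d + 2*m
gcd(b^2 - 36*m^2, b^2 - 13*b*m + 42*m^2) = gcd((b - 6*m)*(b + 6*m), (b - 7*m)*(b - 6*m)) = b - 6*m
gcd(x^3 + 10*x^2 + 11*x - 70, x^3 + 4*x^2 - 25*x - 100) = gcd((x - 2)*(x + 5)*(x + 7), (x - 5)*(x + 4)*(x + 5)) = x + 5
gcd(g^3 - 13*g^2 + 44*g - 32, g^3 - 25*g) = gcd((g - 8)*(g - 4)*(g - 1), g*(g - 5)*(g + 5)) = 1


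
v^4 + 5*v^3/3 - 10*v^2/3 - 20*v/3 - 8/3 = (v - 2)*(v + 2/3)*(v + 1)*(v + 2)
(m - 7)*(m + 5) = m^2 - 2*m - 35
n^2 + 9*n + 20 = (n + 4)*(n + 5)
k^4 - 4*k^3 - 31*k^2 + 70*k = k*(k - 7)*(k - 2)*(k + 5)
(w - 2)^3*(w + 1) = w^4 - 5*w^3 + 6*w^2 + 4*w - 8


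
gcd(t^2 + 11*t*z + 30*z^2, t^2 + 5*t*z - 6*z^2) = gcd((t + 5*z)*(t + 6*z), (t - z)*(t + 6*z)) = t + 6*z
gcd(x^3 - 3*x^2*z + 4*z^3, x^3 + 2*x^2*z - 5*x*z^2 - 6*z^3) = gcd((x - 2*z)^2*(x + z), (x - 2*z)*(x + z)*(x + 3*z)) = x^2 - x*z - 2*z^2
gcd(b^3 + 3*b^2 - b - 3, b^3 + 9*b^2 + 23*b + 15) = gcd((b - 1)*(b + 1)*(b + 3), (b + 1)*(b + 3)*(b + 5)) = b^2 + 4*b + 3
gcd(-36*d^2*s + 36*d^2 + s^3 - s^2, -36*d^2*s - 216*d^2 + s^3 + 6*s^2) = -36*d^2 + s^2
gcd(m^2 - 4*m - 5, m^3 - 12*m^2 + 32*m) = 1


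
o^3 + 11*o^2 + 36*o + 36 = (o + 2)*(o + 3)*(o + 6)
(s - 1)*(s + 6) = s^2 + 5*s - 6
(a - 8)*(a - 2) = a^2 - 10*a + 16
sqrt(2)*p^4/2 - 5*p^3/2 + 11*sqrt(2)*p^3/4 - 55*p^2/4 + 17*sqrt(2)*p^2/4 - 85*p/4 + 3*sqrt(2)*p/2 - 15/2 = (p + 1/2)*(p + 3)*(p - 5*sqrt(2)/2)*(sqrt(2)*p/2 + sqrt(2))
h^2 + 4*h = h*(h + 4)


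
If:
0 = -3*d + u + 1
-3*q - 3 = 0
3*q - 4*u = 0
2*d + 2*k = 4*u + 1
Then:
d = 1/12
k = -13/12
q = -1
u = -3/4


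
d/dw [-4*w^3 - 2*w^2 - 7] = 4*w*(-3*w - 1)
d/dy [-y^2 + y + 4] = 1 - 2*y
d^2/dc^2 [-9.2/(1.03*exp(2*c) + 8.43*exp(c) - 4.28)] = (-9.2*(2.06*exp(c) + 8.43)*(4.12*exp(c) + 16.86)*exp(c) + (37.904*exp(c) + 77.556)*(1.03*exp(2*c) + 8.43*exp(c) - 4.28))*exp(c)/(1.03*exp(2*c) + 8.43*exp(c) - 4.28)^3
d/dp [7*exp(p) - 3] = 7*exp(p)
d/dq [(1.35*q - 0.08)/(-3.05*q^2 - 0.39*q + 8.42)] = (4.1175*q^2 - 0.488*q + 11.3358)/(9.3025*q^4 + 2.379*q^3 - 51.2099*q^2 - 6.5676*q + 70.8964)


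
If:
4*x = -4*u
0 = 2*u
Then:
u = 0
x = 0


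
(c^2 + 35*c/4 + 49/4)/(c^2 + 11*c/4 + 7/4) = (c + 7)/(c + 1)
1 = 1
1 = 1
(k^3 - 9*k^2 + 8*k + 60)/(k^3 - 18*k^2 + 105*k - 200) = (k^2 - 4*k - 12)/(k^2 - 13*k + 40)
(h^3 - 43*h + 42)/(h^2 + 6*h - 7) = h - 6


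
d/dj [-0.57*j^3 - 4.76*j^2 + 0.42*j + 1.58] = -1.71*j^2 - 9.52*j + 0.42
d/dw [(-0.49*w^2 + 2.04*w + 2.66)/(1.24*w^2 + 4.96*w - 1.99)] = (-4.96*w^2 - 4.6466*w - 17.2532)/(1.5376*w^4 + 12.3008*w^3 + 19.6664*w^2 - 19.7408*w + 3.9601)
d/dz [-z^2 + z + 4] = 1 - 2*z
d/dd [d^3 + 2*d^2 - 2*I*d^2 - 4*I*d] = 3*d^2 + 4*d*(1 - I) - 4*I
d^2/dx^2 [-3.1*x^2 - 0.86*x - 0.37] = -6.20000000000000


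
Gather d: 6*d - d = 5*d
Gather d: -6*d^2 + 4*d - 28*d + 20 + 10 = -6*d^2 - 24*d + 30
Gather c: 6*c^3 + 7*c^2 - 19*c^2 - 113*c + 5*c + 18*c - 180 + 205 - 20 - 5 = 6*c^3 - 12*c^2 - 90*c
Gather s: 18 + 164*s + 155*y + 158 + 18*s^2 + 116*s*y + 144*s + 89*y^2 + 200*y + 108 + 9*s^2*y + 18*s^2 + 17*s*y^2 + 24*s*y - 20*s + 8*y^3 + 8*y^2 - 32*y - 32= s^2*(9*y + 36) + s*(17*y^2 + 140*y + 288) + 8*y^3 + 97*y^2 + 323*y + 252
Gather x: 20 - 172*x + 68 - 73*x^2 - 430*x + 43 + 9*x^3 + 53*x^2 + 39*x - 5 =9*x^3 - 20*x^2 - 563*x + 126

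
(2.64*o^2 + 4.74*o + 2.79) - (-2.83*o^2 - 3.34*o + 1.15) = 5.47*o^2 + 8.08*o + 1.64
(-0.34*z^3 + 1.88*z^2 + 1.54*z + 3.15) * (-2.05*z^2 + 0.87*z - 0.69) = 0.697*z^5 - 4.1498*z^4 - 1.2868*z^3 - 6.4149*z^2 + 1.6779*z - 2.1735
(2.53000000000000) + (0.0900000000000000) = 2.62000000000000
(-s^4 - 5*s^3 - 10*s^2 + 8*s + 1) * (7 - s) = s^5 - 2*s^4 - 25*s^3 - 78*s^2 + 55*s + 7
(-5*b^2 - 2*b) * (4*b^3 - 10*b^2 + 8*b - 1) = -20*b^5 + 42*b^4 - 20*b^3 - 11*b^2 + 2*b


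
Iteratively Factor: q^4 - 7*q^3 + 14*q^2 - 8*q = (q - 1)*(q^3 - 6*q^2 + 8*q) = (q - 2)*(q - 1)*(q^2 - 4*q) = q*(q - 2)*(q - 1)*(q - 4)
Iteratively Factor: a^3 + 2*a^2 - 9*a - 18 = (a - 3)*(a^2 + 5*a + 6) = (a - 3)*(a + 2)*(a + 3)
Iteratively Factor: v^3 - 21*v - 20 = (v - 5)*(v^2 + 5*v + 4) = (v - 5)*(v + 1)*(v + 4)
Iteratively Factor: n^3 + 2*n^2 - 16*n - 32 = (n + 2)*(n^2 - 16) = (n - 4)*(n + 2)*(n + 4)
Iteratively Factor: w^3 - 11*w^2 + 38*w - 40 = (w - 2)*(w^2 - 9*w + 20) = (w - 5)*(w - 2)*(w - 4)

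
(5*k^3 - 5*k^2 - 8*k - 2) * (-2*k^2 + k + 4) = -10*k^5 + 15*k^4 + 31*k^3 - 24*k^2 - 34*k - 8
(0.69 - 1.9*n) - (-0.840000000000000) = 1.53 - 1.9*n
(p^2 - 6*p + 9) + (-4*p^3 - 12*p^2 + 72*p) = -4*p^3 - 11*p^2 + 66*p + 9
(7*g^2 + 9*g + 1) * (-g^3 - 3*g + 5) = -7*g^5 - 9*g^4 - 22*g^3 + 8*g^2 + 42*g + 5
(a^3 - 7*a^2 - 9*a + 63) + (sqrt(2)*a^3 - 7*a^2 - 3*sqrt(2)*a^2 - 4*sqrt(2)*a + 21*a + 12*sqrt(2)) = a^3 + sqrt(2)*a^3 - 14*a^2 - 3*sqrt(2)*a^2 - 4*sqrt(2)*a + 12*a + 12*sqrt(2) + 63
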